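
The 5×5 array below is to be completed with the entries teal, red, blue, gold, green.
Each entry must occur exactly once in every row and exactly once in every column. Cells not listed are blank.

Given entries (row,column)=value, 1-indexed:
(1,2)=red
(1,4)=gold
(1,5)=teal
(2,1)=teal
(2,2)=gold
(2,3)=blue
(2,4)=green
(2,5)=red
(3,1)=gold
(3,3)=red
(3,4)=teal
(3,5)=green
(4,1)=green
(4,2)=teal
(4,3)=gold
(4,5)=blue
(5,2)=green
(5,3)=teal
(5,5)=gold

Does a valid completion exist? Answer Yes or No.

Yes

No row or column among the givens repeats a symbol, and propagating forced cells runs into no contradiction.
One valid completion exists (for instance, blue red green gold teal / teal gold blue green red / gold blue red teal green / green teal gold red blue / red green teal blue gold).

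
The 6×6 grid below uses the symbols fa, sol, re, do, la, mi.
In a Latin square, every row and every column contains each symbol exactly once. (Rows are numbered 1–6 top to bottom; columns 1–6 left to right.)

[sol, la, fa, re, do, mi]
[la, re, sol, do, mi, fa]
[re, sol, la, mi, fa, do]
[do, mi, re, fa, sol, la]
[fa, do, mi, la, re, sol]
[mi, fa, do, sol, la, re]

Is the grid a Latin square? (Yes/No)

Each row is a permutation of the 6 symbols, and so is each column.

Yes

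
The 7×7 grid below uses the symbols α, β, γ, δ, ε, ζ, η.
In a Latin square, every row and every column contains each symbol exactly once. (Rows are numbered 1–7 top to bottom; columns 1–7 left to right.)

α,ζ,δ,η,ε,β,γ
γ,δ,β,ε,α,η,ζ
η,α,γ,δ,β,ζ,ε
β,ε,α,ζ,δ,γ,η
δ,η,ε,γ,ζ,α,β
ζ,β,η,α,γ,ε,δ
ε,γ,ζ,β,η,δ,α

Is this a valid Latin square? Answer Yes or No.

Each row is a permutation of the 7 symbols, and so is each column.

Yes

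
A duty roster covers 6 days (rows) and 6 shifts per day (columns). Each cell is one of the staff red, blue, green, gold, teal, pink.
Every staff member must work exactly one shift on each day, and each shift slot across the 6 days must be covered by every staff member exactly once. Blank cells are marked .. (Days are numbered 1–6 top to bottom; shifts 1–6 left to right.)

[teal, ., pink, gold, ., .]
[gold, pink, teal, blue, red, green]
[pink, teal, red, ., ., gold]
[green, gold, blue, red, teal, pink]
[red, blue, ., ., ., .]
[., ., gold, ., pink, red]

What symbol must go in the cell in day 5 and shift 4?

Day 1, shift 6: day 1 has {gold, teal, pink} and shift 6 has {red, green, gold, pink}, leaving only blue.
Day 1, shift 5: day 1 has {blue, gold, teal, pink} and shift 5 has {red, teal, pink}, leaving only green.
Day 1, shift 2: day 1 has {blue, green, gold, teal, pink} and shift 2 has {blue, gold, teal, pink}, leaving only red.
Day 3, shift 4: day 3 has {red, gold, teal, pink} and shift 4 has {red, blue, gold}, leaving only green.
Day 3, shift 5: day 3 has {red, green, gold, teal, pink} and shift 5 has {red, green, teal, pink}, leaving only blue.
Day 5, shift 3: day 5 has {red, blue} and shift 3 has {red, blue, gold, teal, pink}, leaving only green.
Day 5, shift 5: day 5 has {red, blue, green} and shift 5 has {red, blue, green, teal, pink}, leaving only gold.
Day 5, shift 6: day 5 has {red, blue, green, gold} and shift 6 has {red, blue, green, gold, pink}, leaving only teal.
Day 5 already has {red, blue, green, gold, teal} and shift 4 already has {red, blue, green, gold}, so day 5, shift 4 must be pink.

pink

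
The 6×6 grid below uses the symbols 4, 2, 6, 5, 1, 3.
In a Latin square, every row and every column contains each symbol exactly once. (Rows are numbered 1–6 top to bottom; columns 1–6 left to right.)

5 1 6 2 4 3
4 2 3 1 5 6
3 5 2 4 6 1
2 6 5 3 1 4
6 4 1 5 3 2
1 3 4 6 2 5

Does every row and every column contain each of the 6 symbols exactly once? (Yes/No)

Yes

Each row is a permutation of the 6 symbols, and so is each column.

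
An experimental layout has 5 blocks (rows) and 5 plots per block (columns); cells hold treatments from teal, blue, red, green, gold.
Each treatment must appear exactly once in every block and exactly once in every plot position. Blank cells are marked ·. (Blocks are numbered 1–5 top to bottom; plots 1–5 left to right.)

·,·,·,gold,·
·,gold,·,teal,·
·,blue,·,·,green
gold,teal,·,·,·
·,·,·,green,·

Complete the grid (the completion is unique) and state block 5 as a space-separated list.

Block 5, plot 2: block 5 has {green} and plot 2 has {teal, blue, gold}, leaving only red.
Block 1, plot 2: block 1 has {gold} and plot 2 has {teal, blue, red, gold}, leaving only green.
Block 3, plot 4: block 3 has {blue, green} and plot 4 has {teal, green, gold}, leaving only red.
Block 3, plot 1: block 3 has {blue, red, green} and plot 1 has {gold}, leaving only teal.
Block 5, plot 1: block 5 has {red, green} and plot 1 has {teal, gold}, leaving only blue.
Block 1, plot 1: block 1 has {green, gold} and plot 1 has {teal, blue, gold}, leaving only red.
Block 2, plot 1: block 2 has {teal, gold} and plot 1 has {teal, blue, red, gold}, leaving only green.
Block 3, plot 3: block 3 has {teal, blue, red, green} and plot 3 has {}, leaving only gold.
Block 5, plot 3: block 5 has {blue, red, green} and plot 3 has {gold}, leaving only teal.
Block 5, plot 5: block 5 has {teal, blue, red, green} and plot 5 has {green}, leaving only gold.
So block 5 reads: blue red teal green gold.

blue red teal green gold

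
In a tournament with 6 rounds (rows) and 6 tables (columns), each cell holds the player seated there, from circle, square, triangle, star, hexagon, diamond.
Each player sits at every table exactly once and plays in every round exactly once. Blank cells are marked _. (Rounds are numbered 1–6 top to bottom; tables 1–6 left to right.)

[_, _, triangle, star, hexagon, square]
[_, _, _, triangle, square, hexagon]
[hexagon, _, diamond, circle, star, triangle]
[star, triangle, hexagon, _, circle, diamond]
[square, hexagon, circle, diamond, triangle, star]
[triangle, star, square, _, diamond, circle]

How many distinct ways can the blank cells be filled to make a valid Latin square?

Round 1, table 1: eliminating its round and table leaves {circle, diamond}.
Round 1, table 2: eliminating its round and table leaves {circle, diamond}.
Round 2, table 1: eliminating its round and table leaves {circle, diamond}.
Round 2, table 2: eliminating its round and table leaves {circle, diamond}.
Round 2, table 3: eliminating its round and table leaves {star}.
Round 3, table 2: eliminating its round and table leaves {square}.
Round 4, table 4: eliminating its round and table leaves {square}.
Round 6, table 4: eliminating its round and table leaves {hexagon}.
Enumerating the assignments across these blanks that avoid any round or table repeat gives 2 completions.

2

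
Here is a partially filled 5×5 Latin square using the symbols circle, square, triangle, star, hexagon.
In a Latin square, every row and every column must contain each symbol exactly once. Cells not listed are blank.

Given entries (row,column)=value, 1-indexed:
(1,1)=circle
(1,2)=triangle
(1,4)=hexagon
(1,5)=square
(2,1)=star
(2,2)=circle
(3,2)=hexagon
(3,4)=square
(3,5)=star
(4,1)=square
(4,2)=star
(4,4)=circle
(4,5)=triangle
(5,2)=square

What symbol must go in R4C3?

Row 4 already has {circle, square, triangle, star} and column 3 already has {}, so row 4, column 3 must be hexagon.

hexagon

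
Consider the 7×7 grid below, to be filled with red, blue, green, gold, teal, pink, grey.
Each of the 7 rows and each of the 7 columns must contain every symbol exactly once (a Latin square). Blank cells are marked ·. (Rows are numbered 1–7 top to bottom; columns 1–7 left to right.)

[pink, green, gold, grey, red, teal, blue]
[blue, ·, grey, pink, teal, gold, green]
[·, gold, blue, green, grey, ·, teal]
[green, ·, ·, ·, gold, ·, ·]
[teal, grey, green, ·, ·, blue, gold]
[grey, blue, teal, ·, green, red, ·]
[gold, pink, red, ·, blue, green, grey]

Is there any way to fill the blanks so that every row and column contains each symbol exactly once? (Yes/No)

Yes

No row or column among the givens repeats a symbol, and propagating forced cells runs into no contradiction.
One valid completion exists (for instance, pink green gold grey red teal blue / blue red grey pink teal gold green / red gold blue green grey pink teal / green teal pink blue gold grey red / teal grey green red pink blue gold / grey blue teal gold green red pink / gold pink red teal blue green grey).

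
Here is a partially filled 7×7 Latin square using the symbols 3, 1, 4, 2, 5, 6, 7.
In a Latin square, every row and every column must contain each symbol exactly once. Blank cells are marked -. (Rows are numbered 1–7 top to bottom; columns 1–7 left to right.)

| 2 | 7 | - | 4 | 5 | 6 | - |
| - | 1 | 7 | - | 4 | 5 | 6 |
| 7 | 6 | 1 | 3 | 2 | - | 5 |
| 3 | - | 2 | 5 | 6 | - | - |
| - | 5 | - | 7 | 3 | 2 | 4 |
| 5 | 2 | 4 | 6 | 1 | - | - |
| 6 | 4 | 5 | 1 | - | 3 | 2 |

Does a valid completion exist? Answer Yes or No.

Row 2, column 1: row 2 together with column 1 already contain {3, 1, 4, 2, 5, 6, 7} — every symbol — so nothing can go there. The grid has no valid completion.

No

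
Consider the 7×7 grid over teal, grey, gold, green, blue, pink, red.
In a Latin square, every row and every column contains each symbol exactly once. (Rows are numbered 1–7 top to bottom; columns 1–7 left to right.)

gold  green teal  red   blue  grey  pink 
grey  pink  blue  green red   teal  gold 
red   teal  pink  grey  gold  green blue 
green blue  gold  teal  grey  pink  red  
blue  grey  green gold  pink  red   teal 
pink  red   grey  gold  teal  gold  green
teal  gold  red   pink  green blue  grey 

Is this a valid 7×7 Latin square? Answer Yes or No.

Column 4 contains gold twice (at rows 5 and 6), so it is not a permutation.

No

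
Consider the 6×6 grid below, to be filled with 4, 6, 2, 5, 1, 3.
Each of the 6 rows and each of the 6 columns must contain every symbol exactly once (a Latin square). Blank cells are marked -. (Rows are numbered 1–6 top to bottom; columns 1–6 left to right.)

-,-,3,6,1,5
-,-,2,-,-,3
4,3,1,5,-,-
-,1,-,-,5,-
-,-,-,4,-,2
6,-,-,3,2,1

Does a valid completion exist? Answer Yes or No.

No

Row 1, column 1: row 1 has {6, 5, 1, 3} and column 1 has {4, 6}, so it must be 2.
Row 1, column 2: row 1 has {6, 2, 5, 1, 3} and column 2 has {1, 3}, so it must be 4.
Row 2, column 4: row 2 has {2, 3} and column 4 has {4, 6, 5, 3}, so it must be 1.
Row 2, column 1: row 2 has {2, 1, 3} and column 1 has {4, 6, 2}, so it must be 5.
Row 2, column 2: row 2 has {2, 5, 1, 3} and column 2 has {4, 1, 3}, so it must be 6.
Row 2, column 5: row 2 has {6, 2, 5, 1, 3} and column 5 has {2, 5, 1}, so it must be 4.
Row 3, column 5: row 3 has {4, 5, 1, 3} and column 5 has {4, 2, 5, 1}, so it must be 6.
Now row 3, column 6: row 3 together with column 6 already contain {4, 6, 2, 5, 1, 3} — every symbol — so nothing can go there. The grid has no valid completion.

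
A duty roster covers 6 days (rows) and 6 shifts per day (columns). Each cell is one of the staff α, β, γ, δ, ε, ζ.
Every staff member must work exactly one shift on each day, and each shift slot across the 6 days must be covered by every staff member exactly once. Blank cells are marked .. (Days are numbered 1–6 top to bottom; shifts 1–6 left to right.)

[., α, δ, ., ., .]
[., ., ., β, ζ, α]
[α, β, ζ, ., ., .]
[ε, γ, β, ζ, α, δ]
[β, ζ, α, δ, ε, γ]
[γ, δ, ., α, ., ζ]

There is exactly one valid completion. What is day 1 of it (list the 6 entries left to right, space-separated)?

Day 1, shift 1: day 1 has {α, δ} and shift 1 has {α, β, γ, ε}, leaving only ζ.
Day 2, shift 1: day 2 has {α, β, ζ} and shift 1 has {α, β, γ, ε, ζ}, leaving only δ.
Day 2, shift 2: day 2 has {α, β, δ, ζ} and shift 2 has {α, β, γ, δ, ζ}, leaving only ε.
Day 2, shift 3: day 2 has {α, β, δ, ε, ζ} and shift 3 has {α, β, δ, ζ}, leaving only γ.
Day 3, shift 6: day 3 has {α, β, ζ} and shift 6 has {α, γ, δ, ζ}, leaving only ε.
Day 1, shift 6: day 1 has {α, δ, ζ} and shift 6 has {α, γ, δ, ε, ζ}, leaving only β.
Day 1, shift 5: day 1 has {α, β, δ, ζ} and shift 5 has {α, ε, ζ}, leaving only γ.
Day 1, shift 4: day 1 has {α, β, γ, δ, ζ} and shift 4 has {α, β, δ, ζ}, leaving only ε.
So day 1 reads: ζ α δ ε γ β.

ζ α δ ε γ β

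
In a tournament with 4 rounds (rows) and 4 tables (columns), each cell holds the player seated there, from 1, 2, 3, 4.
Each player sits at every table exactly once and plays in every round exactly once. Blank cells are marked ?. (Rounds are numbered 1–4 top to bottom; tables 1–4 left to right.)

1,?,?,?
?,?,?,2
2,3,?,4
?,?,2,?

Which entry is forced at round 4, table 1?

3

Round 1, table 4: round 1 has {1} and table 4 has {2, 4}, leaving only 3.
Round 1, table 3: round 1 has {1, 3} and table 3 has {2}, leaving only 4.
Round 1, table 2: round 1 has {1, 3, 4} and table 2 has {3}, leaving only 2.
Round 3, table 3: round 3 has {2, 3, 4} and table 3 has {2, 4}, leaving only 1.
Round 2, table 3: round 2 has {2} and table 3 has {1, 2, 4}, leaving only 3.
Round 2, table 1: round 2 has {2, 3} and table 1 has {1, 2}, leaving only 4.
Round 4 already has {2} and table 1 already has {1, 2, 4}, so round 4, table 1 must be 3.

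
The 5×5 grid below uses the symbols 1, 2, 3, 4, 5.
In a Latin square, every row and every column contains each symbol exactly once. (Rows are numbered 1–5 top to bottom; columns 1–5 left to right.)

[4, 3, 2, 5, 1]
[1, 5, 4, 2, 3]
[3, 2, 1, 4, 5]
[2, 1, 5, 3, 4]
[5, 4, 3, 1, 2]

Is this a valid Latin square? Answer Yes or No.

Yes

Each row is a permutation of the 5 symbols, and so is each column.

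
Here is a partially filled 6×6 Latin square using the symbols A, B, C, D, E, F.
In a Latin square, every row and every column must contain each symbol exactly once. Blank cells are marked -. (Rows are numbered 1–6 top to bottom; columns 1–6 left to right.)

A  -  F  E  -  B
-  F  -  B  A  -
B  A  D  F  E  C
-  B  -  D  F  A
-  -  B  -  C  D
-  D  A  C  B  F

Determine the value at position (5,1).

Row 1, column 2: row 1 has {A, B, E, F} and column 2 has {A, B, D, F}, leaving only C.
Row 1, column 5: row 1 has {A, B, C, E, F} and column 5 has {A, B, C, E, F}, leaving only D.
Row 2, column 6: row 2 has {A, B, F} and column 6 has {A, B, C, D, F}, leaving only E.
Row 2, column 3: row 2 has {A, B, E, F} and column 3 has {A, B, D, F}, leaving only C.
Row 2, column 1: row 2 has {A, B, C, E, F} and column 1 has {A, B}, leaving only D.
Row 4, column 3: row 4 has {A, B, D, F} and column 3 has {A, B, C, D, F}, leaving only E.
Row 4, column 1: row 4 has {A, B, D, E, F} and column 1 has {A, B, D}, leaving only C.
Row 5, column 2: row 5 has {B, C, D} and column 2 has {A, B, C, D, F}, leaving only E.
Row 5 already has {B, C, D, E} and column 1 already has {A, B, C, D}, so row 5, column 1 must be F.

F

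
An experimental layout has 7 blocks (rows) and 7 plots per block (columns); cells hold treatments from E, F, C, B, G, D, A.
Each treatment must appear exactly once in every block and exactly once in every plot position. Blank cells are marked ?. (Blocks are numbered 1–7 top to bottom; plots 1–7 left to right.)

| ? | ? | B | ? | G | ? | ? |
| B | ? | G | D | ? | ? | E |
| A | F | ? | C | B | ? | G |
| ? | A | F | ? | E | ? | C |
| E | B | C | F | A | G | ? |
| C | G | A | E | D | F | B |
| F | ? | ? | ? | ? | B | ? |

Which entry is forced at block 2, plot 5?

F

Block 1, plot 1: block 1 has {B, G} and plot 1 has {E, F, C, B, A}, leaving only D.
Block 1, plot 4: block 1 has {B, G, D} and plot 4 has {E, F, C, D}, leaving only A.
Block 1, plot 7: block 1 has {B, G, D, A} and plot 7 has {E, C, B, G}, leaving only F.
Block 2, plot 2: block 2 has {E, B, G, D} and plot 2 has {F, B, G, A}, leaving only C.
Block 2 already has {E, C, B, G, D} and plot 5 already has {E, B, G, D, A}, so block 2, plot 5 must be F.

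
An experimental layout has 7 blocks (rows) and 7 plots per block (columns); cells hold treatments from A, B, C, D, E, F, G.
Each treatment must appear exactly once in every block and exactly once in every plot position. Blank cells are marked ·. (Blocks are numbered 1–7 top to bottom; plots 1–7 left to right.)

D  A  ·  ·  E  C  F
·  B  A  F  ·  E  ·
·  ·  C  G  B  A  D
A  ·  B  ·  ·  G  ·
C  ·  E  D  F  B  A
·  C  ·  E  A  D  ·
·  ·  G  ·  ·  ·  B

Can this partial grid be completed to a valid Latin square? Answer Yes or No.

No

Block 1, plot 3: block 1 together with plot 3 already contain {A, B, C, D, E, F, G} — every symbol — so nothing can go there. The grid has no valid completion.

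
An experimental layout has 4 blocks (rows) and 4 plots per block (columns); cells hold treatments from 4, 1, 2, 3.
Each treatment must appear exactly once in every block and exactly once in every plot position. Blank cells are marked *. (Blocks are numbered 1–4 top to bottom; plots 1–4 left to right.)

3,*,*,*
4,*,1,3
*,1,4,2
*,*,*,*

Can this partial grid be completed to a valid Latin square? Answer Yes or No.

Block 3, plot 1: block 3 together with plot 1 already contain {4, 1, 2, 3} — every symbol — so nothing can go there. The grid has no valid completion.

No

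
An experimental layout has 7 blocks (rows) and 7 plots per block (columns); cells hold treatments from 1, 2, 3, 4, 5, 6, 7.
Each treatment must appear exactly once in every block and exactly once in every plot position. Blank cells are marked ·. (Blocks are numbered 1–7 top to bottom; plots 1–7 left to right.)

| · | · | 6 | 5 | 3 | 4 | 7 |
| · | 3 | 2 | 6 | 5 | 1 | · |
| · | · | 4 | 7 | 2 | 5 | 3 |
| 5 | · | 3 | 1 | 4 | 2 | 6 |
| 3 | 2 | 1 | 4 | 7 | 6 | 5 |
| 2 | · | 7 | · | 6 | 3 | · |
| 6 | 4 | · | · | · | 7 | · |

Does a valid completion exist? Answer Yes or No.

Block 6, plot 4: block 6 together with plot 4 already contain {1, 2, 3, 4, 5, 6, 7} — every symbol — so nothing can go there. The grid has no valid completion.

No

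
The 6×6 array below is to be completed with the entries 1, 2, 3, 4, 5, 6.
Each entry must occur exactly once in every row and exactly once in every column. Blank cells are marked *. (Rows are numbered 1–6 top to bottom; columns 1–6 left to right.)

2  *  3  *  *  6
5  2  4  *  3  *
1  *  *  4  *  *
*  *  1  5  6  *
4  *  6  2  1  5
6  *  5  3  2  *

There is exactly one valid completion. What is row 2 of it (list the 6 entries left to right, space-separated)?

5 2 4 6 3 1

Row 2, column 6: row 2 has {2, 3, 4, 5} and column 6 has {5, 6}, leaving only 1.
Row 2, column 4: row 2 has {1, 2, 3, 4, 5} and column 4 has {2, 3, 4, 5}, leaving only 6.
So row 2 reads: 5 2 4 6 3 1.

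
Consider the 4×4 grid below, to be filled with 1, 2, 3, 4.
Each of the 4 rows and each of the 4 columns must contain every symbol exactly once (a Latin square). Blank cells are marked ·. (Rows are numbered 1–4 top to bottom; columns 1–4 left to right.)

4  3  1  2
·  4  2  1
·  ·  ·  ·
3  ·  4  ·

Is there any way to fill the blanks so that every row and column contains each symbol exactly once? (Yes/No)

Row 2, column 1: row 2 together with column 1 already contain {1, 2, 3, 4} — every symbol — so nothing can go there. The grid has no valid completion.

No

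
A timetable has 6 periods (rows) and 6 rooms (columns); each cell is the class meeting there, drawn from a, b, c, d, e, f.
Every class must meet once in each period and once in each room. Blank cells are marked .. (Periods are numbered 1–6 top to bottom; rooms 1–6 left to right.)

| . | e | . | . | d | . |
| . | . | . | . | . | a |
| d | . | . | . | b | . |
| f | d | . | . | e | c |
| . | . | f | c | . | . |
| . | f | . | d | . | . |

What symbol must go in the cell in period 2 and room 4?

e

Period 5, room 5: period 5 has {c, f} and room 5 has {b, d, e}, leaving only a.
Period 5, room 2: period 5 has {a, c, f} and room 2 has {d, e, f}, leaving only b.
Period 2, room 2: period 2 has {a} and room 2 has {b, d, e, f}, leaving only c.
Period 2, room 5: period 2 has {a, c} and room 5 has {a, b, d, e}, leaving only f.
Period 3, room 2: period 3 has {b, d} and room 2 has {b, c, d, e, f}, leaving only a.
Period 5, room 1: period 5 has {a, b, c, f} and room 1 has {d, f}, leaving only e.
Period 2, room 1: period 2 has {a, c, f} and room 1 has {d, e, f}, leaving only b.
Period 2 already has {a, b, c, f} and room 4 already has {c, d}, so period 2, room 4 must be e.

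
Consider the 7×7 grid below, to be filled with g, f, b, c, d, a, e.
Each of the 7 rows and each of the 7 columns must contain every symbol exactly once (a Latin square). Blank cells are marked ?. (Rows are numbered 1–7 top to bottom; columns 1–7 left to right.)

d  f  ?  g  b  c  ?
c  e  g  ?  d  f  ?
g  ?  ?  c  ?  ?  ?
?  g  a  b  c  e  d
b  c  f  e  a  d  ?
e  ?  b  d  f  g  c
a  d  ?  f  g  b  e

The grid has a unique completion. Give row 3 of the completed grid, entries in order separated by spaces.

Row 3, column 5: row 3 has {g, c} and column 5 has {g, f, b, c, d, a}, leaving only e.
Row 3, column 3: row 3 has {g, c, e} and column 3 has {g, f, b, a}, leaving only d.
Row 3, column 6: row 3 has {g, c, d, e} and column 6 has {g, f, b, c, d, e}, leaving only a.
Row 3, column 2: row 3 has {g, c, d, a, e} and column 2 has {g, f, c, d, e}, leaving only b.
Row 3, column 7: row 3 has {g, b, c, d, a, e} and column 7 has {c, d, e}, leaving only f.
So row 3 reads: g b d c e a f.

g b d c e a f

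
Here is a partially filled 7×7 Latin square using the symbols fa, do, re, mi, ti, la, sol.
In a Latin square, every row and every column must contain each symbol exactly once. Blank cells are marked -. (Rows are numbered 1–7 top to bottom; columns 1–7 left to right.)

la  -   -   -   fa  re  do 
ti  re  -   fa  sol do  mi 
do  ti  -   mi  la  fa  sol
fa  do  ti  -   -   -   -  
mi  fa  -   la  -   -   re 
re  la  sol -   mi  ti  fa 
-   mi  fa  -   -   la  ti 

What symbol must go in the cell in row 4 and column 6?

Row 1, column 2: row 1 has {fa, do, re, la} and column 2 has {fa, do, re, mi, ti, la}, leaving only sol.
Row 1, column 3: row 1 has {fa, do, re, la, sol} and column 3 has {fa, ti, sol}, leaving only mi.
Row 1, column 4: row 1 has {fa, do, re, mi, la, sol} and column 4 has {fa, mi, la}, leaving only ti.
Row 2, column 3: row 2 has {fa, do, re, mi, ti, sol} and column 3 has {fa, mi, ti, sol}, leaving only la.
Row 3, column 3: row 3 has {fa, do, mi, ti, la, sol} and column 3 has {fa, mi, ti, la, sol}, leaving only re.
Row 4, column 5: row 4 has {fa, do, ti} and column 5 has {fa, mi, la, sol}, leaving only re.
Row 4, column 4: row 4 has {fa, do, re, ti} and column 4 has {fa, mi, ti, la}, leaving only sol.
Row 4 already has {fa, do, re, ti, sol} and column 6 already has {fa, do, re, ti, la}, so row 4, column 6 must be mi.

mi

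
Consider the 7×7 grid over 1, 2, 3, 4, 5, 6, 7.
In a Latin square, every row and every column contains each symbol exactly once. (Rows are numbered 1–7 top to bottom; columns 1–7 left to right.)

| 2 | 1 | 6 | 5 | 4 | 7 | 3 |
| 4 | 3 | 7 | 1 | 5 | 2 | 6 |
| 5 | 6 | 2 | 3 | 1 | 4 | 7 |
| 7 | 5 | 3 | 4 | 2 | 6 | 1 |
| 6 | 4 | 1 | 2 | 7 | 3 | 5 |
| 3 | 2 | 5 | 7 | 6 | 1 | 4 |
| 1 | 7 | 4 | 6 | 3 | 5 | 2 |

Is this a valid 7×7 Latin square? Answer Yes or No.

Yes

Each row is a permutation of the 7 symbols, and so is each column.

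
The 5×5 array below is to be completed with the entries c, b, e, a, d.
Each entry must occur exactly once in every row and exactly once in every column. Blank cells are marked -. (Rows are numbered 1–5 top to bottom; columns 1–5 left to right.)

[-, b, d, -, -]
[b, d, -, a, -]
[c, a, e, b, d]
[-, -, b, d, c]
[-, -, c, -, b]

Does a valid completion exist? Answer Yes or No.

Row 2, column 3: row 2 together with column 3 already contain {c, b, e, a, d} — every symbol — so nothing can go there. The grid has no valid completion.

No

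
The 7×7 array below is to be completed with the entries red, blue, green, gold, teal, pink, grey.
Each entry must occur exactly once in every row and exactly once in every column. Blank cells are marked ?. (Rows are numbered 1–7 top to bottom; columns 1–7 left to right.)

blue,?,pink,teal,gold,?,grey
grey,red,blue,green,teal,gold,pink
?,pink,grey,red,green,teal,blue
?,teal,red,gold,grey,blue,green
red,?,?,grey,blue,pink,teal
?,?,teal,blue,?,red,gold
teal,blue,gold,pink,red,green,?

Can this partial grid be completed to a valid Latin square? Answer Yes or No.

Row 1, column 6: row 1 together with column 6 already contain {red, blue, green, gold, teal, pink, grey} — every symbol — so nothing can go there. The grid has no valid completion.

No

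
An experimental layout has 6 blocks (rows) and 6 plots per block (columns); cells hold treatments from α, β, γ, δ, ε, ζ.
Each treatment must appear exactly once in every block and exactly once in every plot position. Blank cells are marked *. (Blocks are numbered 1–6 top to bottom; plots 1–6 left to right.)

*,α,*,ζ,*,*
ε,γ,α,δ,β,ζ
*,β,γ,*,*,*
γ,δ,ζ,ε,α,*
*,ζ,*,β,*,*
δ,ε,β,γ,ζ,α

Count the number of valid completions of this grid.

Block 1, plot 1: eliminating its block and plot leaves {β}.
Block 1, plot 3: eliminating its block and plot leaves {δ, ε}.
Block 1, plot 5: eliminating its block and plot leaves {γ, δ, ε}.
Block 1, plot 6: eliminating its block and plot leaves {β, γ, δ, ε}.
Block 3, plot 1: eliminating its block and plot leaves {α, ζ}.
Block 3, plot 4: eliminating its block and plot leaves {α}.
Block 3, plot 5: eliminating its block and plot leaves {δ, ε}.
Block 3, plot 6: eliminating its block and plot leaves {δ, ε}.
Block 4, plot 6: eliminating its block and plot leaves {β}.
Block 5, plot 1: eliminating its block and plot leaves {α}.
Block 5, plot 3: eliminating its block and plot leaves {δ, ε}.
Block 5, plot 5: eliminating its block and plot leaves {γ, δ, ε}.
Block 5, plot 6: eliminating its block and plot leaves {γ, δ, ε}.
Enumerating the assignments across these blanks that avoid any block or plot repeat gives 4 completions.

4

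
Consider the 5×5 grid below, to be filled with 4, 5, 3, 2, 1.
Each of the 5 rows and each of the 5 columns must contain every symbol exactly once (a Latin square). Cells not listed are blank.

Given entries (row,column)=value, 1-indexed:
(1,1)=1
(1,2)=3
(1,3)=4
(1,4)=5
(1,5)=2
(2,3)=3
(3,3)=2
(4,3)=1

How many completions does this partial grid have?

56

Row 2, column 1: eliminating its row and column leaves {4, 5, 2}.
Row 2, column 2: eliminating its row and column leaves {4, 5, 2, 1}.
Row 2, column 4: eliminating its row and column leaves {4, 2, 1}.
Row 2, column 5: eliminating its row and column leaves {4, 5, 1}.
Row 3, column 1: eliminating its row and column leaves {4, 5, 3}.
Row 3, column 2: eliminating its row and column leaves {4, 5, 1}.
Row 3, column 4: eliminating its row and column leaves {4, 3, 1}.
Row 3, column 5: eliminating its row and column leaves {4, 5, 3, 1}.
Row 4, column 1: eliminating its row and column leaves {4, 5, 3, 2}.
Row 4, column 2: eliminating its row and column leaves {4, 5, 2}.
Row 4, column 4: eliminating its row and column leaves {4, 3, 2}.
Row 4, column 5: eliminating its row and column leaves {4, 5, 3}.
Row 5, column 1: eliminating its row and column leaves {4, 5, 3, 2}.
Row 5, column 2: eliminating its row and column leaves {4, 5, 2, 1}.
Row 5, column 3: eliminating its row and column leaves {5}.
Row 5, column 4: eliminating its row and column leaves {4, 3, 2, 1}.
Row 5, column 5: eliminating its row and column leaves {4, 5, 3, 1}.
Enumerating the assignments across these blanks that avoid any row or column repeat gives 56 completions.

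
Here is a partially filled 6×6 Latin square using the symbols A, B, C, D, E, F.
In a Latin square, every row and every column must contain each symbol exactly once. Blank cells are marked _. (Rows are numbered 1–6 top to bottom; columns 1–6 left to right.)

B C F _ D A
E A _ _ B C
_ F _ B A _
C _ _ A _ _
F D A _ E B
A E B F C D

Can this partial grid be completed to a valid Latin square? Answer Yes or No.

Row 1, column 4: row 1 has {A, B, C, D, F} and column 4 has {A, B, F}, so it must be E.
Row 2, column 3: row 2 has {A, B, C, E} and column 3 has {A, B, F}, so it must be D.
Now row 2, column 4: row 2 together with column 4 already contain {A, B, C, D, E, F} — every symbol — so nothing can go there. The grid has no valid completion.

No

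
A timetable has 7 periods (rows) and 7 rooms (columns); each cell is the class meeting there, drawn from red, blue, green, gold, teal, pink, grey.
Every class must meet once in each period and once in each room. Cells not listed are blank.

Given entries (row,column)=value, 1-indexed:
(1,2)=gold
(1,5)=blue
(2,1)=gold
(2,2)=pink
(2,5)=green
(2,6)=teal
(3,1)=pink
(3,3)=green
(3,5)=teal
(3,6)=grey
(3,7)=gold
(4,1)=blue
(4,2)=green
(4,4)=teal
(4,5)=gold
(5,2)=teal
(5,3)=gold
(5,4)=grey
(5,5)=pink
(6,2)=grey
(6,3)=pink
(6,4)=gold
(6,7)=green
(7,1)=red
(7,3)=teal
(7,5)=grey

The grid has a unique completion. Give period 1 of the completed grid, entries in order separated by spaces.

Period 5, room 1: period 5 has {gold, teal, pink, grey} and room 1 has {red, blue, gold, pink}, leaving only green.
Period 6, room 1: period 6 has {green, gold, pink, grey} and room 1 has {red, blue, green, gold, pink}, leaving only teal.
Period 1, room 1: period 1 has {blue, gold} and room 1 has {red, blue, green, gold, teal, pink}, leaving only grey.
Period 1, room 3: period 1 has {blue, gold, grey} and room 3 has {green, gold, teal, pink}, leaving only red.
Period 4, room 3: period 4 has {blue, green, gold, teal} and room 3 has {red, green, gold, teal, pink}, leaving only grey.
Period 2, room 3: period 2 has {green, gold, teal, pink} and room 3 has {red, green, gold, teal, pink, grey}, leaving only blue.
Period 2, room 4: period 2 has {blue, green, gold, teal, pink} and room 4 has {gold, teal, grey}, leaving only red.
Period 2, room 7: period 2 has {red, blue, green, gold, teal, pink} and room 7 has {green, gold}, leaving only grey.
Period 3, room 4: period 3 has {green, gold, teal, pink, grey} and room 4 has {red, gold, teal, grey}, leaving only blue.
Period 3, room 2: period 3 has {blue, green, gold, teal, pink, grey} and room 2 has {green, gold, teal, pink, grey}, leaving only red.
Period 6, room 5: period 6 has {green, gold, teal, pink, grey} and room 5 has {blue, green, gold, teal, pink, grey}, leaving only red.
Period 6, room 6: period 6 has {red, green, gold, teal, pink, grey} and room 6 has {teal, grey}, leaving only blue.
Period 5, room 6: period 5 has {green, gold, teal, pink, grey} and room 6 has {blue, teal, grey}, leaving only red.
Period 4, room 6: period 4 has {blue, green, gold, teal, grey} and room 6 has {red, blue, teal, grey}, leaving only pink.
Period 1, room 6: period 1 has {red, blue, gold, grey} and room 6 has {red, blue, teal, pink, grey}, leaving only green.
Period 1, room 4: period 1 has {red, blue, green, gold, grey} and room 4 has {red, blue, gold, teal, grey}, leaving only pink.
Period 1, room 7: period 1 has {red, blue, green, gold, pink, grey} and room 7 has {green, gold, grey}, leaving only teal.
So period 1 reads: grey gold red pink blue green teal.

grey gold red pink blue green teal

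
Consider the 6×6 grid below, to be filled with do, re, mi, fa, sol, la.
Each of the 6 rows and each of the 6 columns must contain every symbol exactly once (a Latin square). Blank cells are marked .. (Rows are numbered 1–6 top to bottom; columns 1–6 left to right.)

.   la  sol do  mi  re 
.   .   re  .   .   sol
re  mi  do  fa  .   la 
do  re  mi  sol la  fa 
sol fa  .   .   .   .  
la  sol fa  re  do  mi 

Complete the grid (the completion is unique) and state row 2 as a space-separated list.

Row 2, column 2: row 2 has {re, sol} and column 2 has {re, mi, fa, sol, la}, leaving only do.
Row 2, column 5: row 2 has {do, re, sol} and column 5 has {do, mi, la}, leaving only fa.
Row 2, column 1: row 2 has {do, re, fa, sol} and column 1 has {do, re, sol, la}, leaving only mi.
Row 2, column 4: row 2 has {do, re, mi, fa, sol} and column 4 has {do, re, fa, sol}, leaving only la.
So row 2 reads: mi do re la fa sol.

mi do re la fa sol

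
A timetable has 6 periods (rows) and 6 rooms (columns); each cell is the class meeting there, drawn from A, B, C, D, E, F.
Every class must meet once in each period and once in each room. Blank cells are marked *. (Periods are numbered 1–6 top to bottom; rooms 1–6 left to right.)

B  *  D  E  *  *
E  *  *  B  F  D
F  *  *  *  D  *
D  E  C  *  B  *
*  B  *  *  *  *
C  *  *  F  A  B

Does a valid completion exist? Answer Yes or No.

Yes

No period or room among the givens repeats a symbol, and propagating forced cells runs into no contradiction.
One valid completion exists (for instance, B F D E C A / E C A B F D / F A B C D E / D E C A B F / A B F D E C / C D E F A B).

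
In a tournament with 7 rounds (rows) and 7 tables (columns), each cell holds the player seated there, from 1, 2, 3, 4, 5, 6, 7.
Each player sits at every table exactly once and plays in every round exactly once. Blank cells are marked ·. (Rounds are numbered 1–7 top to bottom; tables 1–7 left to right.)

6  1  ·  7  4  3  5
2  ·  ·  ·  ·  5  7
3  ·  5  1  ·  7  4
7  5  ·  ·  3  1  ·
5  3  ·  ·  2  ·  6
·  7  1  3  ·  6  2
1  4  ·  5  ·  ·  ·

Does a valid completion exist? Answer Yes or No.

No

Round 4, table 7: round 4 together with table 7 already contain {1, 2, 3, 4, 5, 6, 7} — every symbol — so nothing can go there. The grid has no valid completion.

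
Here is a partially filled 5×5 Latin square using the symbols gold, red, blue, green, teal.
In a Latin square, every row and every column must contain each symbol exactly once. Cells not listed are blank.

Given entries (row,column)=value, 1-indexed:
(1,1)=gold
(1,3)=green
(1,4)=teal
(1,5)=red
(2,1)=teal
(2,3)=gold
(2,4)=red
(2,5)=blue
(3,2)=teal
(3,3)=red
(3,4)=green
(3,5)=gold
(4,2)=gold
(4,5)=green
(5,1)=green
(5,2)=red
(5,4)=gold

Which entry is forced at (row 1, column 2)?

blue

Row 1 already has {gold, red, green, teal} and column 2 already has {gold, red, teal}, so row 1, column 2 must be blue.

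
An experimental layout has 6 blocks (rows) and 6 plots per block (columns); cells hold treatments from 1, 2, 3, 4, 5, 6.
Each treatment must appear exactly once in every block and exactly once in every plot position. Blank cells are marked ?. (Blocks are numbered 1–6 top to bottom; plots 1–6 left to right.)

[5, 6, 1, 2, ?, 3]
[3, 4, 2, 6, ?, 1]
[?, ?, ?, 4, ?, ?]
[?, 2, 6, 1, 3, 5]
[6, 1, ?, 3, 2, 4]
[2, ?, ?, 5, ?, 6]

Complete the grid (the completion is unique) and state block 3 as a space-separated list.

1 5 3 4 6 2

Block 3, plot 1: block 3 has {4} and plot 1 has {2, 3, 5, 6}, leaving only 1.
Block 3, plot 6: block 3 has {1, 4} and plot 6 has {1, 3, 4, 5, 6}, leaving only 2.
Block 1, plot 5: block 1 has {1, 2, 3, 5, 6} and plot 5 has {2, 3}, leaving only 4.
Block 2, plot 5: block 2 has {1, 2, 3, 4, 6} and plot 5 has {2, 3, 4}, leaving only 5.
Block 3, plot 5: block 3 has {1, 2, 4} and plot 5 has {2, 3, 4, 5}, leaving only 6.
Block 4, plot 1: block 4 has {1, 2, 3, 5, 6} and plot 1 has {1, 2, 3, 5, 6}, leaving only 4.
Block 5, plot 3: block 5 has {1, 2, 3, 4, 6} and plot 3 has {1, 2, 6}, leaving only 5.
Block 3, plot 3: block 3 has {1, 2, 4, 6} and plot 3 has {1, 2, 5, 6}, leaving only 3.
Block 3, plot 2: block 3 has {1, 2, 3, 4, 6} and plot 2 has {1, 2, 4, 6}, leaving only 5.
So block 3 reads: 1 5 3 4 6 2.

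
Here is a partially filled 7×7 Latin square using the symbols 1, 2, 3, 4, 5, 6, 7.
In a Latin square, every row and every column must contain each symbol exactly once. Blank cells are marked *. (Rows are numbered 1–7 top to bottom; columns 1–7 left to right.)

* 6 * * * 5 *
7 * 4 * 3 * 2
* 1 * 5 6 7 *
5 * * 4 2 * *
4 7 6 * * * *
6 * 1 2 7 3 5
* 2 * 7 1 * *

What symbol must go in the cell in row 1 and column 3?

2

Row 1, column 5: row 1 has {5, 6} and column 5 has {1, 2, 3, 6, 7}, leaving only 4.
Row 2, column 2: row 2 has {2, 3, 4, 7} and column 2 has {1, 2, 6, 7}, leaving only 5.
Row 4, column 2: row 4 has {2, 4, 5} and column 2 has {1, 2, 5, 6, 7}, leaving only 3.
Row 4, column 3: row 4 has {2, 3, 4, 5} and column 3 has {1, 4, 6}, leaving only 7.
Row 5, column 5: row 5 has {4, 6, 7} and column 5 has {1, 2, 3, 4, 6, 7}, leaving only 5.
Row 6, column 2: row 6 has {1, 2, 3, 5, 6, 7} and column 2 has {1, 2, 3, 5, 6, 7}, leaving only 4.
Row 7, column 1: row 7 has {1, 2, 7} and column 1 has {4, 5, 6, 7}, leaving only 3.
Row 3, column 1: row 3 has {1, 5, 6, 7} and column 1 has {3, 4, 5, 6, 7}, leaving only 2.
Row 1, column 1: row 1 has {4, 5, 6} and column 1 has {2, 3, 4, 5, 6, 7}, leaving only 1.
Row 1, column 4: row 1 has {1, 4, 5, 6} and column 4 has {2, 4, 5, 7}, leaving only 3.
Row 1 already has {1, 3, 4, 5, 6} and column 3 already has {1, 4, 6, 7}, so row 1, column 3 must be 2.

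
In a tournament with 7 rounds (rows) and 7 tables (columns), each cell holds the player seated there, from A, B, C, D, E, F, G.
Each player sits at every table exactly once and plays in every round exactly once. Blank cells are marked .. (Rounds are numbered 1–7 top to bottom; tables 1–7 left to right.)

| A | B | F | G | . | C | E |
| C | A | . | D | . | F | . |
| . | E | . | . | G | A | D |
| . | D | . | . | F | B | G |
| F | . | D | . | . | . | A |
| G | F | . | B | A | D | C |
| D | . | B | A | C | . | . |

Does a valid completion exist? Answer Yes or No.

Yes

No round or table among the givens repeats a symbol, and propagating forced cells runs into no contradiction.
One valid completion exists (for instance, A B F G D C E / C A G D E F B / B E C F G A D / E D A C F B G / F C D E B G A / G F E B A D C / D G B A C E F).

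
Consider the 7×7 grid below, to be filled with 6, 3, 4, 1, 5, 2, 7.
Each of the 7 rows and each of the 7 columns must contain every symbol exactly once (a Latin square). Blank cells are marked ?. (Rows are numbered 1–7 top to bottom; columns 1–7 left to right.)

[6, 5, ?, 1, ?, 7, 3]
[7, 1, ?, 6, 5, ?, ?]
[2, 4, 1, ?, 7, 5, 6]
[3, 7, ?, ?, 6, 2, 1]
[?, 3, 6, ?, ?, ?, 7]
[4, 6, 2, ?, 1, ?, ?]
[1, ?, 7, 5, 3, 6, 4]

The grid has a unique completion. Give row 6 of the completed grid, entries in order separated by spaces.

4 6 2 7 1 3 5

Row 6, column 6: row 6 has {6, 4, 1, 2} and column 6 has {6, 5, 2, 7}, leaving only 3.
Row 6, column 4: row 6 has {6, 3, 4, 1, 2} and column 4 has {6, 1, 5}, leaving only 7.
Row 6, column 7: row 6 has {6, 3, 4, 1, 2, 7} and column 7 has {6, 3, 4, 1, 7}, leaving only 5.
So row 6 reads: 4 6 2 7 1 3 5.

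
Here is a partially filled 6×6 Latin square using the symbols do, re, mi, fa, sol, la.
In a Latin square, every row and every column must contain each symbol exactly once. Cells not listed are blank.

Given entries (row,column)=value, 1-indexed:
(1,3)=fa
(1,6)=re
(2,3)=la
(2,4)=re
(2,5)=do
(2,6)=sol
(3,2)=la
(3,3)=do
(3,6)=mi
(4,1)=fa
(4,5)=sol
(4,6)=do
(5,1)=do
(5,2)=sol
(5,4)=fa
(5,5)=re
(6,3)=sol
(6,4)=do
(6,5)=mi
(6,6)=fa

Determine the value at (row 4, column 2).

Row 1, column 5: row 1 has {re, fa} and column 5 has {do, re, mi, sol}, leaving only la.
Row 2, column 1: row 2 has {do, re, sol, la} and column 1 has {do, fa}, leaving only mi.
Row 1, column 1: row 1 has {re, fa, la} and column 1 has {do, mi, fa}, leaving only sol.
Row 1, column 4: row 1 has {re, fa, sol, la} and column 4 has {do, re, fa}, leaving only mi.
Row 1, column 2: row 1 has {re, mi, fa, sol, la} and column 2 has {sol, la}, leaving only do.
Row 2, column 2: row 2 has {do, re, mi, sol, la} and column 2 has {do, sol, la}, leaving only fa.
Row 3, column 1: row 3 has {do, mi, la} and column 1 has {do, mi, fa, sol}, leaving only re.
Row 3, column 4: row 3 has {do, re, mi, la} and column 4 has {do, re, mi, fa}, leaving only sol.
Row 3, column 5: row 3 has {do, re, mi, sol, la} and column 5 has {do, re, mi, sol, la}, leaving only fa.
Row 4, column 4: row 4 has {do, fa, sol} and column 4 has {do, re, mi, fa, sol}, leaving only la.
Row 5, column 3: row 5 has {do, re, fa, sol} and column 3 has {do, fa, sol, la}, leaving only mi.
Row 4, column 3: row 4 has {do, fa, sol, la} and column 3 has {do, mi, fa, sol, la}, leaving only re.
Row 4 already has {do, re, fa, sol, la} and column 2 already has {do, fa, sol, la}, so row 4, column 2 must be mi.

mi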